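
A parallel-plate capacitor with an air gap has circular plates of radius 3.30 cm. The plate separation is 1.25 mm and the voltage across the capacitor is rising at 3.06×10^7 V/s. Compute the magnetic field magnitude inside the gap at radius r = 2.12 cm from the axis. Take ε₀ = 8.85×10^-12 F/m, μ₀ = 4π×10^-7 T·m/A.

With E = V/d, dE/dt = 2.448×10^10 V/(m·s) and πR² = 3.421×10^-3 m², giving I_d = ε₀ πR² dE/dt = 7.412×10^-4 A.
An Ampèrian loop of radius r encloses a fraction (r/R)² of I_d. Then B·2πr = μ₀ I_d (r/R)², giving B = μ₀ I_d r/(2πR²) = 2.89×10^-9 T.

2.89×10^-9 T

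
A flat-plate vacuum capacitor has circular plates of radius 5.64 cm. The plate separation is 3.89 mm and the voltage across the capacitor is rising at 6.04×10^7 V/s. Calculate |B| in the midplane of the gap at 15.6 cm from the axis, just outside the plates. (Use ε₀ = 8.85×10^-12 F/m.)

dE/dt = (dV/dt)/d = 1.553×10^10 V/(m·s); I_d = ε₀(πR²)(dE/dt) = (8.85×10^-12)(9.993×10^-3)(1.553×10^10) = 1.373×10^-3 A.
For r ≥ R the full I_d is enclosed: B = μ₀ I_d/(2πr) = (4π×10^-7)(1.373×10^-3)/(2π·0.156) = 1.76×10^-9 T.

1.76×10^-9 T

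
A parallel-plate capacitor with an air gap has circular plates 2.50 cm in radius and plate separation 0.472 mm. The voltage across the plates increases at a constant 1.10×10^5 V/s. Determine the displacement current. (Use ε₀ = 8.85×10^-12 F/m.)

The displacement current equals the charging current C dV/dt. With C = ε₀A/d = (8.85×10^-12)(1.963×10^-3)/(4.72×10^-4) = 3.681×10^-11 F, I_d = (3.681×10^-11)(1.10×10^5) = 4.05×10^-6 A.

4.05×10^-6 A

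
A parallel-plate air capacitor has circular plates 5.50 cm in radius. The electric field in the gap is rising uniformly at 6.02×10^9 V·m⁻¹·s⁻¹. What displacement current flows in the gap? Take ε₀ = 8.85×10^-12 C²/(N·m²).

I_d = ε₀ A (dE/dt) = (8.85×10^-12)(9.503×10^-3 m²)(6.02×10^9) = 5.06×10^-4 A.

5.06×10^-4 A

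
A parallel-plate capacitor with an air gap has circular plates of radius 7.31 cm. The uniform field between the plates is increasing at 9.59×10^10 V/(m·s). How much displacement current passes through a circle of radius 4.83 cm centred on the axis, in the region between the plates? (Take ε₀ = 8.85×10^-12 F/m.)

6.22×10^-3 A

Total displacement current: I_d = ε₀(πR²)(dE/dt) = (8.85×10^-12)(0.01679)(9.59×10^10) = 0.01425 A.
Since J_d is uniform, the enclosed fraction is (r/R)² = 0.4366, giving I_d,enc = 6.22×10^-3 A.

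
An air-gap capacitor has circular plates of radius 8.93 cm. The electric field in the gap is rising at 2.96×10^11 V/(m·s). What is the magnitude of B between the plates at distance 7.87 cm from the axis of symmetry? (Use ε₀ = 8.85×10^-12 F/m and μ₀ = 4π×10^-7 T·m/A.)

1.30×10^-7 T

Total displacement current: I_d = ε₀(πR²)(dE/dt) = (8.85×10^-12)(0.02505)(2.96×10^11) = 0.06562 A.
An Ampèrian loop of radius r encloses a fraction (r/R)² of I_d. Then B·2πr = μ₀ I_d (r/R)², giving B = μ₀ I_d r/(2πR²) = 1.30×10^-7 T.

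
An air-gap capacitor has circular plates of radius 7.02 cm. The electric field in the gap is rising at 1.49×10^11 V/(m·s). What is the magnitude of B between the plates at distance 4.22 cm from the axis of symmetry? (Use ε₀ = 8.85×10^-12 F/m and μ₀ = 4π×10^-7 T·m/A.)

I_d = ε₀ dΦ_E/dt = ε₀ πR² (dE/dt) = (8.85×10^-12)(0.01548)(1.49×10^11) = 0.02041 A through the full plate area.
An Ampèrian loop of radius r encloses a fraction (r/R)² of I_d. Then B·2πr = μ₀ I_d (r/R)², giving B = μ₀ I_d r/(2πR²) = 3.50×10^-8 T.

3.50×10^-8 T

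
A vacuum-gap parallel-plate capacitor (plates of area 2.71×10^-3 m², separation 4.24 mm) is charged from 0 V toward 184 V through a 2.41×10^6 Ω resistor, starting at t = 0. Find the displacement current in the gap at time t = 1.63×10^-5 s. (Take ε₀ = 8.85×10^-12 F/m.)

2.31×10^-5 A

C = ε₀A/d = (8.85×10^-12)(2.71×10^-3)/(4.24×10^-3) = 5.656×10^-12 F and τ = RC = 1.363×10^-5 s. I_d in the gap equals the RC charging current.
I_d(t) = (V₀/R) e^(−t/τ) = 7.635×10^-5 · e^(−1.196) = 2.31×10^-5 A.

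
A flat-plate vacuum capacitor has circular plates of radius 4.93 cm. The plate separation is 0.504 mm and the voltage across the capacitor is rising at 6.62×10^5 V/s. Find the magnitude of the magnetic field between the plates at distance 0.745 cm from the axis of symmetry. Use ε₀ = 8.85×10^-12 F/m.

With E = V/d, dE/dt = 1.313×10^9 V/(m·s) and πR² = 7.636×10^-3 m², giving I_d = ε₀ πR² dE/dt = 8.873×10^-5 A.
∮B·dl = μ₀ I_d,enc with I_d,enc = I_d r²/R² = 2.026×10^-6 A; so B = μ₀ I_d,enc/(2πr) = 5.44×10^-11 T.

5.44×10^-11 T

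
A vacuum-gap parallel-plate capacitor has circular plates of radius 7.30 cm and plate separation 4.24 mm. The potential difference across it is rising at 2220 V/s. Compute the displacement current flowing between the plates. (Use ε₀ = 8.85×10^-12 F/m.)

The displacement current equals the charging current C dV/dt. With C = ε₀A/d = (8.85×10^-12)(0.01674)/(4.24×10^-3) = 3.494×10^-11 F, I_d = (3.494×10^-11)(2220) = 7.76×10^-8 A.

7.76×10^-8 A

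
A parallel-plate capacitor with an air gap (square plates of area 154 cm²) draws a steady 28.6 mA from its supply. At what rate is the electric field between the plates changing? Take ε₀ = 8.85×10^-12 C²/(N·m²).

By continuity, I_d in the gap equals the 28.6 mA flowing in the wire.
Since I_d = ε₀ A dE/dt, dE/dt = I_d/(ε₀A) = (0.0286)/((8.85×10^-12)(0.0154)) = 2.10×10^11 V/(m·s).

2.10×10^11 V/(m·s)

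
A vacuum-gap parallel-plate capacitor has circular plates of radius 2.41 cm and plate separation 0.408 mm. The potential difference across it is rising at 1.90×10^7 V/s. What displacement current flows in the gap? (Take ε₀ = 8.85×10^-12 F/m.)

The displacement current equals the charging current C dV/dt. With C = ε₀A/d = (8.85×10^-12)(1.825×10^-3)/(4.08×10^-4) = 3.959×10^-11 F, I_d = (3.959×10^-11)(1.90×10^7) = 7.52×10^-4 A.

7.52×10^-4 A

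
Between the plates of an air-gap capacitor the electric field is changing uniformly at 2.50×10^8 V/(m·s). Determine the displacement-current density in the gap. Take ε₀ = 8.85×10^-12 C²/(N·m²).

The displacement-current density is ε₀ ∂E/∂t = (8.85×10^-12)(2.50×10^8) = 2.21×10^-3 A/m².

2.21×10^-3 A/m²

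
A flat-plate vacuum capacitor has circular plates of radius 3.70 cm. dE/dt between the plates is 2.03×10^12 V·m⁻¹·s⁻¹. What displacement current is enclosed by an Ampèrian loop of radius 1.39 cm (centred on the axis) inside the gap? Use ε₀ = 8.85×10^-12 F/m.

0.0109 A

I_d = ε₀ dΦ_E/dt = ε₀ πR² (dE/dt) = (8.85×10^-12)(4.301×10^-3)(2.03×10^12) = 0.07727 A through the full plate area.
The field is uniform, so I_d,enc = I_d (r/R)² = (0.07727)(1.39/3.70)² = 0.0109 A.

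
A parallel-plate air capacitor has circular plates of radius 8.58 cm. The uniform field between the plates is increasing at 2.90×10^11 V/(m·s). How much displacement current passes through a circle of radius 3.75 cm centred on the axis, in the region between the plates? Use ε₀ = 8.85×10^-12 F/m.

Total displacement current: I_d = ε₀(πR²)(dE/dt) = (8.85×10^-12)(0.02313)(2.90×10^11) = 0.05936 A.
Since J_d is uniform, the enclosed fraction is (r/R)² = 0.1910, giving I_d,enc = 0.0113 A.

0.0113 A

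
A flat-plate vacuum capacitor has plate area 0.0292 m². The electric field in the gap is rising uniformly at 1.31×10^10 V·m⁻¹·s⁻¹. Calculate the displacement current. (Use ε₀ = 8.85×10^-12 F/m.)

3.39×10^-3 A

With a uniform field, Φ_E = EA, so I_d = ε₀ A dE/dt = 3.39×10^-3 A.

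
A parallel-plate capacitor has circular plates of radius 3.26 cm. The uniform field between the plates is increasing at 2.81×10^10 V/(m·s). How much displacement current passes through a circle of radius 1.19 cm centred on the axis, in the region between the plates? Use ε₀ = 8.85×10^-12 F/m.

1.11×10^-4 A

Total displacement current: I_d = ε₀(πR²)(dE/dt) = (8.85×10^-12)(3.339×10^-3)(2.81×10^10) = 8.304×10^-4 A.
The field is uniform, so I_d,enc = I_d (r/R)² = (8.304×10^-4)(1.19/3.26)² = 1.11×10^-4 A.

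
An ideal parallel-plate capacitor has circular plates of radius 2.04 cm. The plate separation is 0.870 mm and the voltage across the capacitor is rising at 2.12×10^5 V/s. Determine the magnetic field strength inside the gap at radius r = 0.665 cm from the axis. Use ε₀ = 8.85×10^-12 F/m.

9.01×10^-12 T

I_d = C dV/dt with C = ε₀πR²/d = 1.330×10^-11 F, so I_d = (1.330×10^-11)(2.12×10^5) = 2.820×10^-6 A.
For r < R the Ampère–Maxwell law gives B(2πr) = μ₀ I_d (r²/R²), so B = μ₀ I_d r/(2πR²) = (4π×10^-7)(2.820×10^-6)(6.65×10^-3)/(2π·0.0204²) = 9.01×10^-12 T.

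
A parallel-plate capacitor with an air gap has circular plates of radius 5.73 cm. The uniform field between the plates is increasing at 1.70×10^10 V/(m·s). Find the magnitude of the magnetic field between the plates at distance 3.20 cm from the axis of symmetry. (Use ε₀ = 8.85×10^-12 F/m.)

Through the whole plate area (πR² = 0.01031 m²), I_d = ε₀ πR² dE/dt = 1.551×10^-3 A.
An Ampèrian loop of radius r encloses a fraction (r/R)² of I_d. Then B·2πr = μ₀ I_d (r/R)², giving B = μ₀ I_d r/(2πR²) = 3.02×10^-9 T.

3.02×10^-9 T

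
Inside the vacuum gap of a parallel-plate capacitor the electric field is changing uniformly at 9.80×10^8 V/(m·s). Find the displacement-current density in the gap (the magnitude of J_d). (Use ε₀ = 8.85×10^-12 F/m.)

8.67×10^-3 A/m²

J_d = ε₀ dE/dt = (8.85×10^-12)(9.80×10^8) = 8.67×10^-3 A/m².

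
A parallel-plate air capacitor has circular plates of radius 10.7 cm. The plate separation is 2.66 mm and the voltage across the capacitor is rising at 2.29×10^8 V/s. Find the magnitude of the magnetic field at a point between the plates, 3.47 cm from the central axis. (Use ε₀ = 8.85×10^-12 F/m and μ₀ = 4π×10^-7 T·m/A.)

1.66×10^-8 T

dE/dt = (dV/dt)/d = 8.609×10^10 V/(m·s); I_d = ε₀(πR²)(dE/dt) = (8.85×10^-12)(0.03597)(8.609×10^10) = 0.02741 A.
For r < R the Ampère–Maxwell law gives B(2πr) = μ₀ I_d (r²/R²), so B = μ₀ I_d r/(2πR²) = (4π×10^-7)(0.02741)(0.0347)/(2π·0.107²) = 1.66×10^-8 T.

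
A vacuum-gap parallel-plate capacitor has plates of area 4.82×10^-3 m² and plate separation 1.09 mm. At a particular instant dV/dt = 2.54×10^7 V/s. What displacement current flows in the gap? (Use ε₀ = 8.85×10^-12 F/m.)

9.94×10^-4 A

The field between the plates is E = V/d, so dE/dt = (2.54×10^7)/(1.09×10^-3 m) = 2.330×10^10 V/(m·s).
I_d = ε₀ A (dE/dt) = (8.85×10^-12)(4.82×10^-3)(2.330×10^10) = 9.94×10^-4 A.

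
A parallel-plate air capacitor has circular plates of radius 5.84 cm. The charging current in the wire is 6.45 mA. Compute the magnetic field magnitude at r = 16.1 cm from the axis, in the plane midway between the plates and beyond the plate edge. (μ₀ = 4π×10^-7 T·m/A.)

8.01×10^-9 T

No conduction current crosses the gap, so I_d there equals the 6.45×10^-3 A in the leads.
With r > R the enclosed displacement current is the full I_d; B = μ₀ I_d / (2πr) = 8.01×10^-9 T.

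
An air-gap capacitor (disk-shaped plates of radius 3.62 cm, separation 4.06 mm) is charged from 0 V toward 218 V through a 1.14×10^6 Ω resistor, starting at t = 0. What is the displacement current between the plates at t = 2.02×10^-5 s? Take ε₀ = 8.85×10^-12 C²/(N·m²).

2.65×10^-5 A

C = ε₀A/d = (8.85×10^-12)(4.117×10^-3)/(4.06×10^-3) = 8.974×10^-12 F and τ = RC = 1.023×10^-5 s. I_d in the gap equals the RC charging current.
I_d(t) = (V₀/R) e^(−t/τ) = 1.912×10^-4 · e^(−1.975) = 2.65×10^-5 A.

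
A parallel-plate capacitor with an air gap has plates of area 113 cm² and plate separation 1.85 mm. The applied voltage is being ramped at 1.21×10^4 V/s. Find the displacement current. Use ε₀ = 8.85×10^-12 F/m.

6.54×10^-7 A

The field between the plates is E = V/d, so dE/dt = (1.21×10^4)/(1.85×10^-3 m) = 6.541×10^6 V/(m·s).
I_d = ε₀ A (dE/dt) = (8.85×10^-12)(0.0113)(6.541×10^6) = 6.54×10^-7 A.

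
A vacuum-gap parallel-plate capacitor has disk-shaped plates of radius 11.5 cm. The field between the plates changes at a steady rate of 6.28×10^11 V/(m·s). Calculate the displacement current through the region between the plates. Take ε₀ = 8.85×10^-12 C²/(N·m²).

The displacement current is ε₀ times dΦ_E/dt = ε₀ A dE/dt = (8.85×10^-12)(0.04155)(6.28×10^11) = 0.231 A.

0.231 A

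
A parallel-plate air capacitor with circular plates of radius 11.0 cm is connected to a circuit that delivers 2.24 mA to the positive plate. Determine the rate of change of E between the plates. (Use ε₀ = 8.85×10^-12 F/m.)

6.66×10^9 V/(m·s)

Charge continuity gives I_d = I = 2.24×10^-3 A between the plates.
Inverting I_d = ε₀ A dE/dt gives dE/dt = 2.24×10^-3 / (8.85×10^-12 · 0.03801) = 6.66×10^9 V/(m·s).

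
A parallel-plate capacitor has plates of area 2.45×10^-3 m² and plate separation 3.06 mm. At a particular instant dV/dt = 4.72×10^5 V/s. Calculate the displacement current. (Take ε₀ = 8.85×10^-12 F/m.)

C = ε₀A/d = (8.85×10^-12)(2.45×10^-3)/(3.06×10^-3) = 7.086×10^-12 F.
I_d = C dV/dt = (7.086×10^-12)(4.72×10^5) = 3.34×10^-6 A.

3.34×10^-6 A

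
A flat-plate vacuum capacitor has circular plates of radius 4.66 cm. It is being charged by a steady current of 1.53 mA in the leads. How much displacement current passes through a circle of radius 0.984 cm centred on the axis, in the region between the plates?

6.82×10^-5 A

No conduction current crosses the gap, so I_d there equals the 1.53×10^-3 A in the leads.
Since J_d is uniform, the enclosed fraction is (r/R)² = 0.04459, giving I_d,enc = 6.82×10^-5 A.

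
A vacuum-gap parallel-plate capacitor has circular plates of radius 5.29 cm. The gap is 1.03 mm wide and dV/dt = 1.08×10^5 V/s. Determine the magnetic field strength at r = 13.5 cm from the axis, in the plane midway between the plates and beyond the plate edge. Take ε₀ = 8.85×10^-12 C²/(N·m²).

1.21×10^-11 T

I_d = C dV/dt with C = ε₀πR²/d = 7.553×10^-11 F, so I_d = (7.553×10^-11)(1.08×10^5) = 8.157×10^-6 A.
With r > R the enclosed displacement current is the full I_d; B = μ₀ I_d / (2πr) = 1.21×10^-11 T.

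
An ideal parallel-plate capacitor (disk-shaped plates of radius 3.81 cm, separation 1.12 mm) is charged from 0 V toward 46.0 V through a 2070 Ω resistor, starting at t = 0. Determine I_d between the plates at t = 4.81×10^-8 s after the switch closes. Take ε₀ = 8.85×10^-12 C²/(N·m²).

0.0117 A

C = ε₀A/d = (8.85×10^-12)(4.560×10^-3)/(1.12×10^-3) = 3.603×10^-11 F and τ = RC = 7.458×10^-8 s. I_d in the gap equals the RC charging current.
I_d(t) = (V₀/R) e^(−t/τ) = 0.02222 · e^(−0.6449) = 0.0117 A.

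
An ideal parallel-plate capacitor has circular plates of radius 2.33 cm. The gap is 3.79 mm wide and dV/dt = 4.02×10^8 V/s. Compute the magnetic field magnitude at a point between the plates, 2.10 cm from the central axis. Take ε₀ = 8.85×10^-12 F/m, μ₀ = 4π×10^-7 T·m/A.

1.24×10^-8 T

With E = V/d, dE/dt = 1.061×10^11 V/(m·s) and πR² = 1.706×10^-3 m², giving I_d = ε₀ πR² dE/dt = 1.602×10^-3 A.
For r < R the Ampère–Maxwell law gives B(2πr) = μ₀ I_d (r²/R²), so B = μ₀ I_d r/(2πR²) = (4π×10^-7)(1.602×10^-3)(0.0210)/(2π·0.0233²) = 1.24×10^-8 T.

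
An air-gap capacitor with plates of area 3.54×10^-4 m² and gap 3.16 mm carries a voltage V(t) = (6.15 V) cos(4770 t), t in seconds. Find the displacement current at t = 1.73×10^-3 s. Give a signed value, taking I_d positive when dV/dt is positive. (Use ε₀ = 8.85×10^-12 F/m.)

dE/dt = (V₀ω/d)·−sin(ωt) with ωt = 8.2521 rad: (6.15)(4770)(-0.9218)/(3.16×10^-3) = -8.557×10^6 V/(m·s).
I_d = ε₀ A dE/dt = (8.85×10^-12)(3.54×10^-4)(-8.557×10^6) = -2.68×10^-8 A.

-2.68×10^-8 A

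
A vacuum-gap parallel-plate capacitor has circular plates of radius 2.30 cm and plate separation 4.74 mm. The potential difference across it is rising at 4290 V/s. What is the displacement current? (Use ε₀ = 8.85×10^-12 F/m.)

1.33×10^-8 A

E = V/d so dE/dt = (dV/dt)/d = 9.051×10^5 V/(m·s), and I_d = ε₀ A dE/dt = (8.85×10^-12)(1.662×10^-3)(9.051×10^5) = 1.33×10^-8 A.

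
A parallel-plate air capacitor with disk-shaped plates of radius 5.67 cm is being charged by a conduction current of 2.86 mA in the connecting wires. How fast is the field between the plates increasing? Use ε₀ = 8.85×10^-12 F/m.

By continuity, I_d in the gap equals the 2.86 mA flowing in the wire.
Inverting I_d = ε₀ A dE/dt gives dE/dt = 2.86×10^-3 / (8.85×10^-12 · 0.01010) = 3.20×10^10 V/(m·s).

3.20×10^10 V/(m·s)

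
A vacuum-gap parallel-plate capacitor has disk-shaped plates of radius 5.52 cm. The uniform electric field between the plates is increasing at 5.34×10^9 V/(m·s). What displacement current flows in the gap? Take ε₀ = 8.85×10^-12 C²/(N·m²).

I_d = ε₀ A (dE/dt) = (8.85×10^-12)(9.573×10^-3 m²)(5.34×10^9) = 4.52×10^-4 A.

4.52×10^-4 A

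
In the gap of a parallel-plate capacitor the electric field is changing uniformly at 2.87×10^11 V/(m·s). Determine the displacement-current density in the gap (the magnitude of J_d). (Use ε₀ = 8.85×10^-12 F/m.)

J_d = ε₀ dE/dt = (8.85×10^-12)(2.87×10^11) = 2.54 A/m².

2.54 A/m²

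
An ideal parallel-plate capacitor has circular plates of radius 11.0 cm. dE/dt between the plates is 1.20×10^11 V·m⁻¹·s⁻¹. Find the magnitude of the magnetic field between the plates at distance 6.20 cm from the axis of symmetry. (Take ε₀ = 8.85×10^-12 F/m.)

I_d = ε₀ dΦ_E/dt = ε₀ πR² (dE/dt) = (8.85×10^-12)(0.03801)(1.20×10^11) = 0.04037 A through the full plate area.
∮B·dl = μ₀ I_d,enc with I_d,enc = I_d r²/R² = 0.01282 A; so B = μ₀ I_d,enc/(2πr) = 4.14×10^-8 T.

4.14×10^-8 T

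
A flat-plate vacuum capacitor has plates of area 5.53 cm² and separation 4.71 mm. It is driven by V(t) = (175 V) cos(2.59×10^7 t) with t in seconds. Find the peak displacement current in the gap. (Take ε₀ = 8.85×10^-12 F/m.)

4.71×10^-3 A

The displacement current equals the conduction current C dV/dt, which peaks at C V₀ ω.
With C = ε₀A/d = (8.85×10^-12)(5.53×10^-4)/(4.71×10^-3) = 1.039×10^-12 F and ω = 2.59×10^7 rad/s, I_d,max = (1.039×10^-12)(175)(2.59×10^7) = 4.71×10^-3 A.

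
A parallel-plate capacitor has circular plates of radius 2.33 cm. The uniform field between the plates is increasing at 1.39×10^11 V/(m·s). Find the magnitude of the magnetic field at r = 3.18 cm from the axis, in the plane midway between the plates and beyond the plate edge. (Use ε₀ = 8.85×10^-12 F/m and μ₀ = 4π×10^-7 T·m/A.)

I_d = ε₀ dΦ_E/dt = ε₀ πR² (dE/dt) = (8.85×10^-12)(1.706×10^-3)(1.39×10^11) = 2.099×10^-3 A through the full plate area.
With r > R the enclosed displacement current is the full I_d; B = μ₀ I_d / (2πr) = 1.32×10^-8 T.

1.32×10^-8 T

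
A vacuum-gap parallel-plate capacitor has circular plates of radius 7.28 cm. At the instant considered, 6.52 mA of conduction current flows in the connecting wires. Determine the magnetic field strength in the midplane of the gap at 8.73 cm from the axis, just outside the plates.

Between the plates the displacement current equals the wire current: I_d = 6.52 mA = 6.52×10^-3 A.
With r > R the enclosed displacement current is the full I_d; B = μ₀ I_d / (2πr) = 1.49×10^-8 T.

1.49×10^-8 T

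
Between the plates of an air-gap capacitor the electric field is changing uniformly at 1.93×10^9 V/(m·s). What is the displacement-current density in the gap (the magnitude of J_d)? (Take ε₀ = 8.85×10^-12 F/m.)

J_d = ε₀ dE/dt = (8.85×10^-12)(1.93×10^9) = 0.0171 A/m².

0.0171 A/m²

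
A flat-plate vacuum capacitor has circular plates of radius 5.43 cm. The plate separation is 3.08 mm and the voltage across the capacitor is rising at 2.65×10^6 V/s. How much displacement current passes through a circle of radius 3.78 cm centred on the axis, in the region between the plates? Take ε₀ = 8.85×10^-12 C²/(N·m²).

3.42×10^-5 A

I_d = C dV/dt with C = ε₀πR²/d = 2.662×10^-11 F, so I_d = (2.662×10^-11)(2.65×10^6) = 7.054×10^-5 A.
Through an area πr² the displacement current is I_d·(πr²/πR²) = I_d (r/R)² = 3.42×10^-5 A.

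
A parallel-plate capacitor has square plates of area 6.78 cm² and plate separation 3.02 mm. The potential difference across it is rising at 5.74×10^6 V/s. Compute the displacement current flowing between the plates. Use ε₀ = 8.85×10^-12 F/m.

1.14×10^-5 A

The displacement current equals the charging current C dV/dt. With C = ε₀A/d = (8.85×10^-12)(6.78×10^-4)/(3.02×10^-3) = 1.987×10^-12 F, I_d = (1.987×10^-12)(5.74×10^6) = 1.14×10^-5 A.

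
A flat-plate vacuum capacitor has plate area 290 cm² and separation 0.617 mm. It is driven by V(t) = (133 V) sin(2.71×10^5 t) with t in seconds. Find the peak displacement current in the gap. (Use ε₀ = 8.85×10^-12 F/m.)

0.0150 A

(dE/dt)_max = V₀ω/d = 5.842×10^10 V/(m·s); ω = 2.71×10^5 rad/s.
I_d,max = ε₀ A (dE/dt)_max = (8.85×10^-12)(0.0290)(5.842×10^10) = 0.0150 A.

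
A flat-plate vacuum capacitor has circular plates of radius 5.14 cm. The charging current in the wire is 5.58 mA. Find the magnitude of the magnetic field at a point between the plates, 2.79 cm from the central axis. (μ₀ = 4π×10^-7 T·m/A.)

1.18×10^-8 T

Between the plates the displacement current equals the wire current: I_d = 5.58 mA = 5.58×10^-3 A.
∮B·dl = μ₀ I_d,enc with I_d,enc = I_d r²/R² = 1.644×10^-3 A; so B = μ₀ I_d,enc/(2πr) = 1.18×10^-8 T.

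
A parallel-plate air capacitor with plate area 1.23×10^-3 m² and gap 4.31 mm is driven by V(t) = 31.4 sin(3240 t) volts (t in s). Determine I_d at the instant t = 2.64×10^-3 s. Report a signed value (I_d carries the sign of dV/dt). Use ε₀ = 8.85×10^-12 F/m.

-1.65×10^-7 A

C = ε₀A/d = (8.85×10^-12)(1.23×10^-3)/(4.31×10^-3) = 2.526×10^-12 F. dV/dt = V₀ω·cos(ωt); at ωt = 8.5536 rad this factor is -0.6439.
I_d = C dV/dt = (2.526×10^-12)(31.4)(3240)(-0.6439) = -1.65×10^-7 A.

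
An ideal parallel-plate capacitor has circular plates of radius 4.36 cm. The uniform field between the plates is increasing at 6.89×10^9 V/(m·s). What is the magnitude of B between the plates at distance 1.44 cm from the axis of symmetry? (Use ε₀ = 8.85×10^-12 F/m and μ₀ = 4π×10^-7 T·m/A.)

5.52×10^-10 T

Through the whole plate area (πR² = 5.972×10^-3 m²), I_d = ε₀ πR² dE/dt = 3.642×10^-4 A.
For r < R the Ampère–Maxwell law gives B(2πr) = μ₀ I_d (r²/R²), so B = μ₀ I_d r/(2πR²) = (4π×10^-7)(3.642×10^-4)(0.0144)/(2π·0.0436²) = 5.52×10^-10 T.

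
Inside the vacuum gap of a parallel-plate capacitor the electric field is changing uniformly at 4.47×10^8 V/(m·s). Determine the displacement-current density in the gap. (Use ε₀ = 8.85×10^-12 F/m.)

3.96×10^-3 A/m²

J_d = ε₀ dE/dt = (8.85×10^-12)(4.47×10^8) = 3.96×10^-3 A/m².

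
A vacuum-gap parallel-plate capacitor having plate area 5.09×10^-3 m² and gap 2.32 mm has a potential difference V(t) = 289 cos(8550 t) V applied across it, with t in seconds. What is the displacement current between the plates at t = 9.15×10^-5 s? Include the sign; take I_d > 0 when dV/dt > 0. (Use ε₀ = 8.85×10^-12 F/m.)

dV/dt = (289)(8550)·−sin(0.782325) = -1.742×10^6 V/s.
I_d = C dV/dt with C = ε₀A/d = (8.85×10^-12)(5.09×10^-3)/(2.32×10^-3) = 1.942×10^-11 F, so I_d = (1.942×10^-11)(-1.742×10^6) = -3.38×10^-5 A.

-3.38×10^-5 A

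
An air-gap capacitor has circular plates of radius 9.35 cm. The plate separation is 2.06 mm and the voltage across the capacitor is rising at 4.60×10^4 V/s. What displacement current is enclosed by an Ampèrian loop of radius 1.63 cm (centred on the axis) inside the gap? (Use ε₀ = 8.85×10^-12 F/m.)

1.65×10^-7 A

With E = V/d, dE/dt = 2.233×10^7 V/(m·s) and πR² = 0.02746 m², giving I_d = ε₀ πR² dE/dt = 5.427×10^-6 A.
The field is uniform, so I_d,enc = I_d (r/R)² = (5.427×10^-6)(1.63/9.35)² = 1.65×10^-7 A.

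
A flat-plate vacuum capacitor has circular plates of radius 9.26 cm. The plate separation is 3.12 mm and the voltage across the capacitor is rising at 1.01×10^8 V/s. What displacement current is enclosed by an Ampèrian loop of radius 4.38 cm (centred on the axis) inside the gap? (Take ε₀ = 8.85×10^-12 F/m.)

With E = V/d, dE/dt = 3.237×10^10 V/(m·s) and πR² = 0.02694 m², giving I_d = ε₀ πR² dE/dt = 7.718×10^-3 A.
Through an area πr² the displacement current is I_d·(πr²/πR²) = I_d (r/R)² = 1.73×10^-3 A.

1.73×10^-3 A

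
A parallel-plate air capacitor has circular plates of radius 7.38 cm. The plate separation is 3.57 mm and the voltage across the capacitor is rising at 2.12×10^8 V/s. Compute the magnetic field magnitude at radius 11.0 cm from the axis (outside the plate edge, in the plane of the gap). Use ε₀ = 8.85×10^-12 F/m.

With E = V/d, dE/dt = 5.938×10^10 V/(m·s) and πR² = 0.01711 m², giving I_d = ε₀ πR² dE/dt = 8.992×10^-3 A.
For r ≥ R the full I_d is enclosed: B = μ₀ I_d/(2πr) = (4π×10^-7)(8.992×10^-3)/(2π·0.110) = 1.63×10^-8 T.

1.63×10^-8 T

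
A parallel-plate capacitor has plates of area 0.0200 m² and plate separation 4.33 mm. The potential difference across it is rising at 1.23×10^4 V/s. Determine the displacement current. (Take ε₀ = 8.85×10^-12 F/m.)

5.03×10^-7 A

E = V/d so dE/dt = (dV/dt)/d = 2.841×10^6 V/(m·s), and I_d = ε₀ A dE/dt = (8.85×10^-12)(0.0200)(2.841×10^6) = 5.03×10^-7 A.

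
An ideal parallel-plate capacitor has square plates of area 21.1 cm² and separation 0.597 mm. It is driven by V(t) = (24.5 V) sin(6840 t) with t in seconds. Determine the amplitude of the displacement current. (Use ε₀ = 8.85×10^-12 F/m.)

C = ε₀A/d = (8.85×10^-12)(2.11×10^-3)/(5.97×10^-4) = 3.128×10^-11 F; ω = 6840 rad/s.
I_d = C dV/dt, so |I_d|_max = C V₀ ω = (3.128×10^-11)(24.5)(6840) = 5.24×10^-6 A.

5.24×10^-6 A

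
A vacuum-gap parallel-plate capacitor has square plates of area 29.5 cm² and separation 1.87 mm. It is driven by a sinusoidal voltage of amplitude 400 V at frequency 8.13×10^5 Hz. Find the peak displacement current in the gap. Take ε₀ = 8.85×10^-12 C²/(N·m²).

The displacement current equals the conduction current C dV/dt, which peaks at C V₀ ω.
With C = ε₀A/d = (8.85×10^-12)(2.95×10^-3)/(1.87×10^-3) = 1.396×10^-11 F and ω = 2πf = 5.108×10^6 rad/s, I_d,max = (1.396×10^-11)(400)(5.108×10^6) = 0.0285 A.

0.0285 A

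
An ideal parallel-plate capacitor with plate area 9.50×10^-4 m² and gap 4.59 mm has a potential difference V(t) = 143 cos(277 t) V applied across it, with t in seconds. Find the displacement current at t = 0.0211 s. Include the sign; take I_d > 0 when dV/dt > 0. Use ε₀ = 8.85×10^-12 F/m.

3.08×10^-8 A

C = ε₀A/d = (8.85×10^-12)(9.50×10^-4)/(4.59×10^-3) = 1.832×10^-12 F. dV/dt = V₀ω·−sin(ωt); at ωt = 5.8447 rad this factor is 0.4246.
I_d = C dV/dt = (1.832×10^-12)(143)(277)(0.4246) = 3.08×10^-8 A.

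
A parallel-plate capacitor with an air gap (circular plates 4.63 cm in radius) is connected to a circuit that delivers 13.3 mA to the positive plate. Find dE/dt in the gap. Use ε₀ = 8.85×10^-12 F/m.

2.23×10^11 V/(m·s)

Charge continuity gives I_d = I = 0.0133 A between the plates.
Then dE/dt = I_d/(ε₀A) = 2.23×10^11 V/(m·s).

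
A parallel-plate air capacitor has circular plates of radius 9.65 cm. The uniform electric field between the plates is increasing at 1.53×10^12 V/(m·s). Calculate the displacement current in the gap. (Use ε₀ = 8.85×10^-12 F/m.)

The displacement current is ε₀ times dΦ_E/dt = ε₀ A dE/dt = (8.85×10^-12)(0.02926)(1.53×10^12) = 0.396 A.

0.396 A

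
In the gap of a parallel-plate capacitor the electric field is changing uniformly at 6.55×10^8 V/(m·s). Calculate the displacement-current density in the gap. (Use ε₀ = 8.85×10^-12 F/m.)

J_d = ε₀ ∂E/∂t, so J_d = 5.80×10^-3 A/m².

5.80×10^-3 A/m²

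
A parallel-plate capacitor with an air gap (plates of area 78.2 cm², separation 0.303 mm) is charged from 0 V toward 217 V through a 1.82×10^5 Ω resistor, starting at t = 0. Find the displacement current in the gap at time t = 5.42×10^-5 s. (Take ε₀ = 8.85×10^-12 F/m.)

3.24×10^-4 A

C = ε₀A/d = (8.85×10^-12)(7.82×10^-3)/(3.03×10^-4) = 2.284×10^-10 F, so τ = RC = 4.157×10^-5 s.
The conduction current is I(t) = (V₀/R) e^(−t/τ), and the displacement current between the plates equals it.
t/τ = 1.304; I_d = (217/1.82×10^5) · e^(−1.304) = (1.192×10^-3)(0.2714) = 3.24×10^-4 A.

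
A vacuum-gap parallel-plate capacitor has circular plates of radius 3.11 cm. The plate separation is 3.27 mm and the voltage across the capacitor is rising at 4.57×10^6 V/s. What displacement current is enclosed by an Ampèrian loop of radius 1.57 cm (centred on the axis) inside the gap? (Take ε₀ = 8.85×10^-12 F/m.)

9.58×10^-6 A

With E = V/d, dE/dt = 1.398×10^9 V/(m·s) and πR² = 3.039×10^-3 m², giving I_d = ε₀ πR² dE/dt = 3.760×10^-5 A.
Since J_d is uniform, the enclosed fraction is (r/R)² = 0.2548, giving I_d,enc = 9.58×10^-6 A.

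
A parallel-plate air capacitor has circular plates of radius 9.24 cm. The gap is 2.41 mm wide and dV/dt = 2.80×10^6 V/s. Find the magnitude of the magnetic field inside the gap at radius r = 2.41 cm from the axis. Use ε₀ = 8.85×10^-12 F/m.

With E = V/d, dE/dt = 1.162×10^9 V/(m·s) and πR² = 0.02682 m², giving I_d = ε₀ πR² dE/dt = 2.758×10^-4 A.
An Ampèrian loop of radius r encloses a fraction (r/R)² of I_d. Then B·2πr = μ₀ I_d (r/R)², giving B = μ₀ I_d r/(2πR²) = 1.56×10^-10 T.

1.56×10^-10 T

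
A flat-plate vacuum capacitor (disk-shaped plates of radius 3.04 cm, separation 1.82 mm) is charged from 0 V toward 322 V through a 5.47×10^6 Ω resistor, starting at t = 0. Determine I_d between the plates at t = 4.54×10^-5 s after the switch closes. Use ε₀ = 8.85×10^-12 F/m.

C = ε₀A/d = (8.85×10^-12)(2.903×10^-3)/(1.82×10^-3) = 1.412×10^-11 F, so τ = RC = 7.724×10^-5 s.
The conduction current is I(t) = (V₀/R) e^(−t/τ), and the displacement current between the plates equals it.
t/τ = 0.5878; I_d = (322/5.47×10^6) · e^(−0.5878) = (5.887×10^-5)(0.5555) = 3.27×10^-5 A.

3.27×10^-5 A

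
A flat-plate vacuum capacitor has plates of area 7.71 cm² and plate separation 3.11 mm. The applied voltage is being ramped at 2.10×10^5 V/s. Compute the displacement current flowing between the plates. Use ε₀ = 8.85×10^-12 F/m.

The field between the plates is E = V/d, so dE/dt = (2.10×10^5)/(3.11×10^-3 m) = 6.752×10^7 V/(m·s).
I_d = ε₀ A (dE/dt) = (8.85×10^-12)(7.71×10^-4)(6.752×10^7) = 4.61×10^-7 A.

4.61×10^-7 A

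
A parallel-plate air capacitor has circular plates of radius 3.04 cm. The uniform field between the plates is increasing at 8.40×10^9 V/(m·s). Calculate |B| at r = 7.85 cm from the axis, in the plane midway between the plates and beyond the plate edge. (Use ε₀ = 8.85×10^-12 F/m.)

5.50×10^-10 T

Total displacement current: I_d = ε₀(πR²)(dE/dt) = (8.85×10^-12)(2.903×10^-3)(8.40×10^9) = 2.158×10^-4 A.
With r > R the enclosed displacement current is the full I_d; B = μ₀ I_d / (2πr) = 5.50×10^-10 T.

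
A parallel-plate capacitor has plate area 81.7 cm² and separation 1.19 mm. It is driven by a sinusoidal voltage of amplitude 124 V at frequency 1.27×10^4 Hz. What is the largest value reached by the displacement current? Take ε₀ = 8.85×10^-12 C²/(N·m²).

6.01×10^-4 A

(dE/dt)_max = V₀ω/d = 8.315×10^9 V/(m·s); ω = 2πf = 7.980×10^4 rad/s.
I_d,max = ε₀ A (dE/dt)_max = (8.85×10^-12)(8.17×10^-3)(8.315×10^9) = 6.01×10^-4 A.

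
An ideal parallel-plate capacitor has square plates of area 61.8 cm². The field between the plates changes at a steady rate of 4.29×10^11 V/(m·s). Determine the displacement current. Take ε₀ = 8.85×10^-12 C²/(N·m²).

0.0235 A

With a uniform field, Φ_E = EA, so I_d = ε₀ A dE/dt = 0.0235 A.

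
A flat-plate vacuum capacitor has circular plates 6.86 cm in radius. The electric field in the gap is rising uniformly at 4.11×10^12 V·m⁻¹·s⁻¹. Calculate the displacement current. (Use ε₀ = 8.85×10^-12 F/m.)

0.538 A

The displacement current is ε₀ times dΦ_E/dt = ε₀ A dE/dt = (8.85×10^-12)(0.01478)(4.11×10^12) = 0.538 A.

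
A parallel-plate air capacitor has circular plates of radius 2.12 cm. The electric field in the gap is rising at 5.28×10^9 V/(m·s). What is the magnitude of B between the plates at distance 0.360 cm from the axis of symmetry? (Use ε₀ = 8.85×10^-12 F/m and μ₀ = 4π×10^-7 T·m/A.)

1.06×10^-10 T

Through the whole plate area (πR² = 1.412×10^-3 m²), I_d = ε₀ πR² dE/dt = 6.598×10^-5 A.
For r < R the Ampère–Maxwell law gives B(2πr) = μ₀ I_d (r²/R²), so B = μ₀ I_d r/(2πR²) = (4π×10^-7)(6.598×10^-5)(3.60×10^-3)/(2π·0.0212²) = 1.06×10^-10 T.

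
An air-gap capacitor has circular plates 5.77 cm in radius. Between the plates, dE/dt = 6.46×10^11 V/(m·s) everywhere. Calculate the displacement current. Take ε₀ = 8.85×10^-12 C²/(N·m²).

With a uniform field, Φ_E = EA, so I_d = ε₀ A dE/dt = 0.0598 A.

0.0598 A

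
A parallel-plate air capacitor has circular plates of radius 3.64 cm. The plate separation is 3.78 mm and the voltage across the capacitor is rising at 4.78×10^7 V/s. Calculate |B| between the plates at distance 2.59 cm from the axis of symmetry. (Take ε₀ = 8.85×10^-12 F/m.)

dE/dt = (dV/dt)/d = 1.265×10^10 V/(m·s); I_d = ε₀(πR²)(dE/dt) = (8.85×10^-12)(4.162×10^-3)(1.265×10^10) = 4.659×10^-4 A.
An Ampèrian loop of radius r encloses a fraction (r/R)² of I_d. Then B·2πr = μ₀ I_d (r/R)², giving B = μ₀ I_d r/(2πR²) = 1.82×10^-9 T.

1.82×10^-9 T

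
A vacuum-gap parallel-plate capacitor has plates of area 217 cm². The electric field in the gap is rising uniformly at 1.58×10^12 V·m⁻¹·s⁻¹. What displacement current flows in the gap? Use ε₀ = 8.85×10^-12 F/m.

0.303 A

I_d = ε₀ A (dE/dt) = (8.85×10^-12)(0.0217 m²)(1.58×10^12) = 0.303 A.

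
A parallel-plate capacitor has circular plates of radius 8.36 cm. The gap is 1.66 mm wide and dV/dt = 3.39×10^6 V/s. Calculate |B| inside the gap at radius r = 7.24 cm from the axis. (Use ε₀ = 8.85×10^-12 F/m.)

8.22×10^-10 T

dE/dt = (dV/dt)/d = 2.042×10^9 V/(m·s); I_d = ε₀(πR²)(dE/dt) = (8.85×10^-12)(0.02196)(2.042×10^9) = 3.969×10^-4 A.
An Ampèrian loop of radius r encloses a fraction (r/R)² of I_d. Then B·2πr = μ₀ I_d (r/R)², giving B = μ₀ I_d r/(2πR²) = 8.22×10^-10 T.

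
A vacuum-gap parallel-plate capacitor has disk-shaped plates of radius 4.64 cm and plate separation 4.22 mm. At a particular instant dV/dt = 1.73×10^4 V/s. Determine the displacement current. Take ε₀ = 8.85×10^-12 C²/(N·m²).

E = V/d so dE/dt = (dV/dt)/d = 4.100×10^6 V/(m·s), and I_d = ε₀ A dE/dt = (8.85×10^-12)(6.764×10^-3)(4.100×10^6) = 2.45×10^-7 A.

2.45×10^-7 A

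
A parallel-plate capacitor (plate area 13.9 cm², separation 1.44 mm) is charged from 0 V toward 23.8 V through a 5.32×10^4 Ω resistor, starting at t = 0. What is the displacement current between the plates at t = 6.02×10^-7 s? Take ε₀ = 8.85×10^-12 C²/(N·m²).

1.19×10^-4 A

C = ε₀A/d = (8.85×10^-12)(1.39×10^-3)/(1.44×10^-3) = 8.543×10^-12 F, so τ = RC = 4.545×10^-7 s.
The conduction current is I(t) = (V₀/R) e^(−t/τ), and the displacement current between the plates equals it.
t/τ = 1.325; I_d = (23.8/5.32×10^4) · e^(−1.325) = (4.474×10^-4)(0.2658) = 1.19×10^-4 A.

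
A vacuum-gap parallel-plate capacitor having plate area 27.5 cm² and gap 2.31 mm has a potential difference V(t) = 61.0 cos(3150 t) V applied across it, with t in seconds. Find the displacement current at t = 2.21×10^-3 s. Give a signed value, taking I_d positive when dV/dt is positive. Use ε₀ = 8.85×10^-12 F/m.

-1.27×10^-6 A

dV/dt = (61.0)(3150)·−sin(6.9615) = -1.206×10^5 V/s.
I_d = C dV/dt with C = ε₀A/d = (8.85×10^-12)(2.75×10^-3)/(2.31×10^-3) = 1.054×10^-11 F, so I_d = (1.054×10^-11)(-1.206×10^5) = -1.27×10^-6 A.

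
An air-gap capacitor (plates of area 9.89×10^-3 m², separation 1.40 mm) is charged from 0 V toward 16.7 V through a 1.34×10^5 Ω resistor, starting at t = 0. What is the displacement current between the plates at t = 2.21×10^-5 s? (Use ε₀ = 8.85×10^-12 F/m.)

8.91×10^-6 A

C = ε₀A/d = (8.85×10^-12)(9.89×10^-3)/(1.40×10^-3) = 6.252×10^-11 F, so τ = RC = 8.378×10^-6 s.
The conduction current is I(t) = (V₀/R) e^(−t/τ), and the displacement current between the plates equals it.
t/τ = 2.638; I_d = (16.7/1.34×10^5) · e^(−2.638) = (1.246×10^-4)(0.07150) = 8.91×10^-6 A.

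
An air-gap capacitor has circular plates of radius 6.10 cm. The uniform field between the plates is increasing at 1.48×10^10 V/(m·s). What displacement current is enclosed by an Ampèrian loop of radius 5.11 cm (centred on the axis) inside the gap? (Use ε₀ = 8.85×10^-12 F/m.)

Total displacement current: I_d = ε₀(πR²)(dE/dt) = (8.85×10^-12)(0.01169)(1.48×10^10) = 1.531×10^-3 A.
The field is uniform, so I_d,enc = I_d (r/R)² = (1.531×10^-3)(5.11/6.10)² = 1.07×10^-3 A.

1.07×10^-3 A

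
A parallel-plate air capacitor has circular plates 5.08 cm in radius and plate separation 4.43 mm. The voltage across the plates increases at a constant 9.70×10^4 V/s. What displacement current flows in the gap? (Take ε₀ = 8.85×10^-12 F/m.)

1.57×10^-6 A

E = V/d so dE/dt = (dV/dt)/d = 2.190×10^7 V/(m·s), and I_d = ε₀ A dE/dt = (8.85×10^-12)(8.107×10^-3)(2.190×10^7) = 1.57×10^-6 A.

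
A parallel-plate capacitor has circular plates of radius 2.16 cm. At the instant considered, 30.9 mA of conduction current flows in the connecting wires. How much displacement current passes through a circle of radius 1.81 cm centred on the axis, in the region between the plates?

No conduction current crosses the gap, so I_d there equals the 0.0309 A in the leads.
Since J_d is uniform, the enclosed fraction is (r/R)² = 0.7022, giving I_d,enc = 0.0217 A.

0.0217 A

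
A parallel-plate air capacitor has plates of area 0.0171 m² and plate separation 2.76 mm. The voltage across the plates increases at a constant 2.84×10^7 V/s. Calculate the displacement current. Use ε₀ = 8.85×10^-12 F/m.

C = ε₀A/d = (8.85×10^-12)(0.0171)/(2.76×10^-3) = 5.483×10^-11 F.
I_d = C dV/dt = (5.483×10^-11)(2.84×10^7) = 1.56×10^-3 A.

1.56×10^-3 A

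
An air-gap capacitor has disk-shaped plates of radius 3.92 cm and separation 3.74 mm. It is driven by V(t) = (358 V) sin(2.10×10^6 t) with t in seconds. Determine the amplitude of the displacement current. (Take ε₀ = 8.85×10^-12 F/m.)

The displacement current equals the conduction current C dV/dt, which peaks at C V₀ ω.
With C = ε₀A/d = (8.85×10^-12)(4.827×10^-3)/(3.74×10^-3) = 1.142×10^-11 F and ω = 2.10×10^6 rad/s, I_d,max = (1.142×10^-11)(358)(2.10×10^6) = 8.59×10^-3 A.

8.59×10^-3 A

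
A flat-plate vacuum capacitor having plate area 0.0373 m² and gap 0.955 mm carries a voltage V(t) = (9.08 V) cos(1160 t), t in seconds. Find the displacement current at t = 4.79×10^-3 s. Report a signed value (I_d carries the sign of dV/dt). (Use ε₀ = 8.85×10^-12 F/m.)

2.42×10^-6 A

dE/dt = (V₀ω/d)·−sin(ωt) with ωt = 5.5564 rad: (9.08)(1160)(0.6645)/(9.55×10^-4) = 7.329×10^6 V/(m·s).
I_d = ε₀ A dE/dt = (8.85×10^-12)(0.0373)(7.329×10^6) = 2.42×10^-6 A.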